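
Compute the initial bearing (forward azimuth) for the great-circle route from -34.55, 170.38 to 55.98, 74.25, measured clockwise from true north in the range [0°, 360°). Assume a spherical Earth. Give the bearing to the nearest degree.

319°

Δλ = 74.25 − 170.38 = -96.13°.
θ = atan2( sin Δλ · cos φ₂ , cos φ₁ · sin φ₂ − sin φ₁ · cos φ₂ · cos Δλ )
  = atan2(-0.55628, 0.64878) = -40.611° → normalised to [0°, 360°): 319.389°.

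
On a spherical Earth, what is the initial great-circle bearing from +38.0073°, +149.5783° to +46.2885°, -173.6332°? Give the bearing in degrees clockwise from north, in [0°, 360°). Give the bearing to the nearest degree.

61°

Δλ = -173.6332 − 149.5783 = -323.2115°; wrapped into (−180°, 180°]: 36.7885°.
θ = atan2( sin Δλ · cos φ₂ , cos φ₁ · sin φ₂ − sin φ₁ · cos φ₂ · cos Δλ )
  = atan2(0.41383, 0.22877) = 61.066° → normalised to [0°, 360°): 61.066°.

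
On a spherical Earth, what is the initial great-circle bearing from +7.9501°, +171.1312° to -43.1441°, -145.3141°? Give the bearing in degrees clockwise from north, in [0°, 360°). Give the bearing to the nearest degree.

146°

Δλ = -145.3141 − 171.1312 = -316.4453°; wrapped into (−180°, 180°]: 43.5547°.
θ = atan2( sin Δλ · cos φ₂ , cos φ₁ · sin φ₂ − sin φ₁ · cos φ₂ · cos Δλ )
  = atan2(0.50275, -0.75040) = 146.179° → normalised to [0°, 360°): 146.179°.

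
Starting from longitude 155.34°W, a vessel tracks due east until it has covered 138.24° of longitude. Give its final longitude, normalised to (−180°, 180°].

Start at -155.34°; shift +138.24° → -17.10°.
-17.10° already lies in (−180°, 180°].

17.10°W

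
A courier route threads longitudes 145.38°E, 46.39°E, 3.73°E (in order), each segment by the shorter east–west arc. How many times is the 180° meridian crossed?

0

Leg 1: +145.38° → +46.39°, shortest Δλ = -98.99° (west) — does not cross 180°.
Leg 2: +46.39° → +3.73°, shortest Δλ = -42.66° (west) — does not cross 180°.
Total crossings: 0.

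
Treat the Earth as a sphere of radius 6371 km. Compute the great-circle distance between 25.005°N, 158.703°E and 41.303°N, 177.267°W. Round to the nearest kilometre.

2862 km

Δλ = -177.267 − 158.703 = -335.970°; wrapped into (−180°, 180°]: 24.030°.
Δφ = 41.303 − 25.005 = 16.298°.
a = sin²(Δφ/2) + cos φ₁ · cos φ₂ · sin²(Δλ/2) = 0.049595.
c = 2·atan2(√a, √(1−a)) = 0.44916 rad → d = 6371·c ≈ 2861.63 km.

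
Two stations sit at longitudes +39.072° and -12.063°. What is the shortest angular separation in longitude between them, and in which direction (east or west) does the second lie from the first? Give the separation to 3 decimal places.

Raw difference: -12.063 − 39.072 = -51.135°.
Normalise into (−180°, 180°]: -51.135° stays -51.135°.
Negative ⇒ the second point lies to the west; separation 51.135°.

51.135° west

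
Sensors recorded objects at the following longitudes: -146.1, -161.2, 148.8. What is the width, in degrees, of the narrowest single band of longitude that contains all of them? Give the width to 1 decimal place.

Sort the longitudes: -161.2°, -146.1°, +148.8°.
Eastward gaps between consecutive values (wrapping around): 15.1°, 294.9°, 50.0°.
Largest gap = 294.9° ⇒ minimal covering band is its complement: 360° − 294.9° = 65.1°.
Band runs from +148.8° eastward to -146.1°, crossing the antimeridian.

65.1°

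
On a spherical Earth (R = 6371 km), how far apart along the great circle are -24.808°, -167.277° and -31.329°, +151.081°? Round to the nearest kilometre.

4125 km

Δλ = 151.081 − -167.277 = 318.358°; wrapped into (−180°, 180°]: -41.642°.
Δφ = -31.329 − -24.808 = -6.521°.
a = sin²(Δφ/2) + cos φ₁ · cos φ₂ · sin²(Δλ/2) = 0.101198.
c = 2·atan2(√a, √(1−a)) = 0.64749 rad → d = 6371·c ≈ 4125.13 km.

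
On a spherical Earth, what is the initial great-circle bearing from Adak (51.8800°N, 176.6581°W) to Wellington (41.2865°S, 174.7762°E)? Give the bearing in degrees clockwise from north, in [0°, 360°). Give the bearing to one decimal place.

Δλ = 174.7762 − -176.6581 = 351.4343°; wrapped into (−180°, 180°]: -8.5657°.
θ = atan2( sin Δλ · cos φ₂ , cos φ₁ · sin φ₂ − sin φ₁ · cos φ₂ · cos Δλ )
  = atan2(-0.11192, -0.99188) = -173.562° → normalised to [0°, 360°): 186.438°.

186.4°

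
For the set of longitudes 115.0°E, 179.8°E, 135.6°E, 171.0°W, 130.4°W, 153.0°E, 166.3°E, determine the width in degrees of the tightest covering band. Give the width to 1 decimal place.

Sort the longitudes: -171.0°, -130.4°, +115.0°, +135.6°, +153.0°, +166.3°, +179.8°.
Eastward gaps between consecutive values (wrapping around): 40.6°, 245.4°, 20.6°, 17.4°, 13.3°, 13.5°, 9.2°.
Largest gap = 245.4° ⇒ minimal covering band is its complement: 360° − 245.4° = 114.6°.
Band runs from +115.0° eastward to -130.4°, crossing the antimeridian.

114.6°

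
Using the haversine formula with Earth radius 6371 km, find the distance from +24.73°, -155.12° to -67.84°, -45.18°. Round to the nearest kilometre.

13375 km

Δλ = -45.18 − -155.12 = 109.94°.
Δφ = -67.84 − 24.73 = -92.57°.
a = sin²(Δφ/2) + cos φ₁ · cos φ₂ · sin²(Δλ/2) = 0.752140.
c = 2·atan2(√a, √(1−a)) = 2.09935 rad → d = 6371·c ≈ 13374.93 km.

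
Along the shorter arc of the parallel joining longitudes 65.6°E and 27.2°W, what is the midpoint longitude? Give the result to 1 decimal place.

Signed shortest Δλ from +65.6° to -27.2° is -92.8°.
Midpoint longitude = +65.6° + (-92.8°)/2 = +65.6° − 46.4° = +19.2°.

19.2°E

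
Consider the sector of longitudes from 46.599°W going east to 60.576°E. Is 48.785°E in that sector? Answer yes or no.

Band width going east from -46.599° to +60.576°: ((60.576 − -46.599) mod 360) = 107.175°.
Offset of +48.785° east of the west edge: ((48.785 − -46.599) mod 360) = 95.384°.
95.384° ≤ 107.175° ⇒ inside.

Yes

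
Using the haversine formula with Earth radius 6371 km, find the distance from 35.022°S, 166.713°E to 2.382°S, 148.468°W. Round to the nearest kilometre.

5874 km

Δλ = -148.468 − 166.713 = -315.181°; wrapped into (−180°, 180°]: 44.819°.
Δφ = -2.382 − -35.022 = 32.640°.
a = sin²(Δφ/2) + cos φ₁ · cos φ₂ · sin²(Δλ/2) = 0.197876.
c = 2·atan2(√a, √(1−a)) = 0.92197 rad → d = 6371·c ≈ 5873.90 km.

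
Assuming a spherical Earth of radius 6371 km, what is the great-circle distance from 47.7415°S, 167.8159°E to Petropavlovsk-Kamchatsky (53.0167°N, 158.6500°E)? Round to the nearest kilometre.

Δλ = 158.6500 − 167.8159 = -9.1659°.
Δφ = 53.0167 − -47.7415 = 100.7582°.
a = sin²(Δφ/2) + cos φ₁ · cos φ₂ · sin²(Δλ/2) = 0.595915.
c = 2·atan2(√a, √(1−a)) = 1.76382 rad → d = 6371·c ≈ 11237.32 km.

11237 km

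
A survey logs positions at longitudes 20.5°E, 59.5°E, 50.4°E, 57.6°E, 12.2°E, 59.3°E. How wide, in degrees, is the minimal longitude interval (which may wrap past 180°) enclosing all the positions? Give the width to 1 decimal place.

47.3°

Sort the longitudes: +12.2°, +20.5°, +50.4°, +57.6°, +59.3°, +59.5°.
Eastward gaps between consecutive values (wrapping around): 8.3°, 29.9°, 7.2°, 1.7°, 0.2°, 312.7°.
Largest gap = 312.7° ⇒ minimal covering band is its complement: 360° − 312.7° = 47.3°.
Band runs from +12.2° eastward to +59.5°.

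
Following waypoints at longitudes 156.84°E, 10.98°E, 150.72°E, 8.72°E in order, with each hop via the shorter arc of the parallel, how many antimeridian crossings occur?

0

Leg 1: +156.84° → +10.98°, shortest Δλ = -145.86° (west) — does not cross 180°.
Leg 2: +10.98° → +150.72°, shortest Δλ = 139.74° (east) — does not cross 180°.
Leg 3: +150.72° → +8.72°, shortest Δλ = -142.0° (west) — does not cross 180°.
Total crossings: 0.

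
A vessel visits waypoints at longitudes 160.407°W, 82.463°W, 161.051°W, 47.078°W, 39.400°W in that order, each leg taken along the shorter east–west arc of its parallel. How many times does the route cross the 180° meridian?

Leg 1: -160.407° → -82.463°, shortest Δλ = 77.944° (east) — does not cross 180°.
Leg 2: -82.463° → -161.051°, shortest Δλ = -78.588° (west) — does not cross 180°.
Leg 3: -161.051° → -47.078°, shortest Δλ = 113.973° (east) — does not cross 180°.
Leg 4: -47.078° → -39.400°, shortest Δλ = 7.678° (east) — does not cross 180°.
Total crossings: 0.

0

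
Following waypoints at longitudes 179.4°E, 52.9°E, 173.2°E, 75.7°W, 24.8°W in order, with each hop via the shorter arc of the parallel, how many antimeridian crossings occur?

Leg 1: +179.4° → +52.9°, shortest Δλ = -126.5° (west) — does not cross 180°.
Leg 2: +52.9° → +173.2°, shortest Δλ = 120.3° (east) — does not cross 180°.
Leg 3: +173.2° → -75.7°, shortest Δλ = 111.1° (east) — crosses 180°.
Leg 4: -75.7° → -24.8°, shortest Δλ = 50.9° (east) — does not cross 180°.
Total crossings: 1.

1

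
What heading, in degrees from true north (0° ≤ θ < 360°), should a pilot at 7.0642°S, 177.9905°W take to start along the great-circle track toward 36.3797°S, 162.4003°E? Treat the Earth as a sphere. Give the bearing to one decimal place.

Δλ = 162.4003 − -177.9905 = 340.3908°; wrapped into (−180°, 180°]: -19.6092°.
θ = atan2( sin Δλ · cos φ₂ , cos φ₁ · sin φ₂ − sin φ₁ · cos φ₂ · cos Δλ )
  = atan2(-0.27020, -0.49536) = -151.390° → normalised to [0°, 360°): 208.610°.

208.6°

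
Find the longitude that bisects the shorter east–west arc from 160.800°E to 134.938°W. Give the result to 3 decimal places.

Signed shortest Δλ from +160.800° to -134.938° is +64.262°.
Midpoint longitude = +160.800° + (+64.262°)/2 = +160.800° + 32.131° = +192.931°.
Normalise into (−180°, 180°]: -167.069°.
(The naïve average (+160.800 + -134.938)/2 = 12.931° is on the wrong side of the globe.)

167.069°W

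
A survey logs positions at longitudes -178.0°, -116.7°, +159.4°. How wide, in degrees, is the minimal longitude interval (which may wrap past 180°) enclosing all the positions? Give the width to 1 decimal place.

Sort the longitudes: -178.0°, -116.7°, +159.4°.
Eastward gaps between consecutive values (wrapping around): 61.3°, 276.1°, 22.6°.
Largest gap = 276.1° ⇒ minimal covering band is its complement: 360° − 276.1° = 83.9°.
Band runs from +159.4° eastward to -116.7°, crossing the antimeridian.

83.9°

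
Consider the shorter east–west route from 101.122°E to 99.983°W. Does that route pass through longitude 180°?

Naïve |-99.983 − 101.122| = 201.105° > 180°, so the shorter arc goes the other way round — across 180°.
Signed shortest Δλ = ((-99.983 − 101.122 + 180) mod 360) − 180 = 158.895°.
Going east by 158.895° from +101.122° passes through 180° before reaching -99.983°.

Yes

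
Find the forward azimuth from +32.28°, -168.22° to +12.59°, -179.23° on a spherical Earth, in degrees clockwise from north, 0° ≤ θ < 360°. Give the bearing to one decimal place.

Δλ = -179.23 − -168.22 = -11.01°.
θ = atan2( sin Δλ · cos φ₂ , cos φ₁ · sin φ₂ − sin φ₁ · cos φ₂ · cos Δλ )
  = atan2(-0.18639, -0.32734) = -150.343° → normalised to [0°, 360°): 209.657°.

209.7°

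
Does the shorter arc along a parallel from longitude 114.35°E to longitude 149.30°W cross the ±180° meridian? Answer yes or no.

Yes

Naïve |-149.30 − 114.35| = 263.65° > 180°, so the shorter arc goes the other way round — across 180°.
Signed shortest Δλ = ((-149.30 − 114.35 + 180) mod 360) − 180 = 96.35°.
Going east by 96.35° from +114.35° passes through 180° before reaching -149.30°.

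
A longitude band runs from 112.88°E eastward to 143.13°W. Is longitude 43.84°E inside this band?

No

Band width going east from +112.88° to -143.13°: ((-143.13 − 112.88) mod 360) = 103.99°.
Offset of +43.84° east of the west edge: ((43.84 − 112.88) mod 360) = 290.96°.
290.96° > 103.99° ⇒ outside.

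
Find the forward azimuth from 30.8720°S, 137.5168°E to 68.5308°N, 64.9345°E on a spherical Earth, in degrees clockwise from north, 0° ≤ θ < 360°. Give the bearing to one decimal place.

Δλ = 64.9345 − 137.5168 = -72.5823°.
θ = atan2( sin Δλ · cos φ₂ , cos φ₁ · sin φ₂ − sin φ₁ · cos φ₂ · cos Δλ )
  = atan2(-0.34922, 0.85498) = -22.218° → normalised to [0°, 360°): 337.782°.

337.8°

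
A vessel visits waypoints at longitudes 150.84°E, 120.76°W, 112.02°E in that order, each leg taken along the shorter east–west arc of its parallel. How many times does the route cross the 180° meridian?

Leg 1: +150.84° → -120.76°, shortest Δλ = 88.4° (east) — crosses 180°.
Leg 2: -120.76° → +112.02°, shortest Δλ = -127.22° (west) — crosses 180°.
Total crossings: 2.

2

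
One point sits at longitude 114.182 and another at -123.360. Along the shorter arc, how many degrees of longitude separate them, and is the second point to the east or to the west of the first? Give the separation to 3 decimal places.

Raw difference: -123.360 − 114.182 = -237.542°.
Normalise into (−180°, 180°]: -237.542° + 360° = 122.458°.
Positive ⇒ the second point lies to the east; separation 122.458°.

122.458° east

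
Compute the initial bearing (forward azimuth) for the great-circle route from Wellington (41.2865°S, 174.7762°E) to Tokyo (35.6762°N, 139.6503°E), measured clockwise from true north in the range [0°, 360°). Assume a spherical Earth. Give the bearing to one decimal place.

Δλ = 139.6503 − 174.7762 = -35.1259°.
θ = atan2( sin Δλ · cos φ₂ , cos φ₁ · sin φ₂ − sin φ₁ · cos φ₂ · cos Δλ )
  = atan2(-0.46739, 0.87661) = -28.066° → normalised to [0°, 360°): 331.934°.

331.9°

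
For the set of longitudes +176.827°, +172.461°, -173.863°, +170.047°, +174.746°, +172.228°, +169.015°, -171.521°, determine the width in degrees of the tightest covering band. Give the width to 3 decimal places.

Sort the longitudes: -173.863°, -171.521°, +169.015°, +170.047°, +172.228°, +172.461°, +174.746°, +176.827°.
Eastward gaps between consecutive values (wrapping around): 2.342°, 340.536°, 1.032°, 2.181°, 0.233°, 2.285°, 2.081°, 9.310°.
Largest gap = 340.536° ⇒ minimal covering band is its complement: 360° − 340.536° = 19.464°.
Band runs from +169.015° eastward to -171.521°, crossing the antimeridian.

19.464°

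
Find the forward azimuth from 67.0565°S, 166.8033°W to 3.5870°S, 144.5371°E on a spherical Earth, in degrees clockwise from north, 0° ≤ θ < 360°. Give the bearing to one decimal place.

Δλ = 144.5371 − -166.8033 = 311.3404°; wrapped into (−180°, 180°]: -48.6596°.
θ = atan2( sin Δλ · cos φ₂ , cos φ₁ · sin φ₂ − sin φ₁ · cos φ₂ · cos Δλ )
  = atan2(-0.74933, 0.58270) = -52.130° → normalised to [0°, 360°): 307.870°.

307.9°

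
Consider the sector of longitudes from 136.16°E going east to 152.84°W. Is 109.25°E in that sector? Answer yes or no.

Band width going east from +136.16° to -152.84°: ((-152.84 − 136.16) mod 360) = 71.00°.
Offset of +109.25° east of the west edge: ((109.25 − 136.16) mod 360) = 333.09°.
333.09° > 71.00° ⇒ outside.

No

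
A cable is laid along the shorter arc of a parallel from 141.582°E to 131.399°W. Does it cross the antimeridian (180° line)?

Yes

Naïve |-131.399 − 141.582| = 272.981° > 180°, so the shorter arc goes the other way round — across 180°.
Signed shortest Δλ = ((-131.399 − 141.582 + 180) mod 360) − 180 = 87.019°.
Going east by 87.019° from +141.582° passes through 180° before reaching -131.399°.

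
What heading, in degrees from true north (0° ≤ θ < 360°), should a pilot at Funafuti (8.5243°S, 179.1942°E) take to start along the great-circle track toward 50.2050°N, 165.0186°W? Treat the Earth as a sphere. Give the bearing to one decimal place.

11.6°

Δλ = -165.0186 − 179.1942 = -344.2128°; wrapped into (−180°, 180°]: 15.7872°.
θ = atan2( sin Δλ · cos φ₂ , cos φ₁ · sin φ₂ − sin φ₁ · cos φ₂ · cos Δλ )
  = atan2(0.17413, 0.85115) = 11.562° → normalised to [0°, 360°): 11.562°.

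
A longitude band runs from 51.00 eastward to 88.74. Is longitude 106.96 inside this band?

No

Band width going east from +51.00° to +88.74°: ((88.74 − 51.00) mod 360) = 37.74°.
Offset of +106.96° east of the west edge: ((106.96 − 51.00) mod 360) = 55.96°.
55.96° > 37.74° ⇒ outside.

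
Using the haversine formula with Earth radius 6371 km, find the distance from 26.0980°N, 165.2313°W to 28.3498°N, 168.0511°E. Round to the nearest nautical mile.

Δλ = 168.0511 − -165.2313 = 333.2824°; wrapped into (−180°, 180°]: -26.7176°.
Δφ = 28.3498 − 26.0980 = 2.2518°.
a = sin²(Δφ/2) + cos φ₁ · cos φ₂ · sin²(Δλ/2) = 0.042577.
c = 2·atan2(√a, √(1−a)) = 0.41567 rad → d = 6371·c ≈ 2648.23 km ≈ 1429.93 nmi.

1430 nmi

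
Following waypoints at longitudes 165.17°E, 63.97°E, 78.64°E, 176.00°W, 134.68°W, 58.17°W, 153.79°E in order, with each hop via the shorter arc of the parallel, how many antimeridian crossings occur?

2

Leg 1: +165.17° → +63.97°, shortest Δλ = -101.2° (west) — does not cross 180°.
Leg 2: +63.97° → +78.64°, shortest Δλ = 14.67° (east) — does not cross 180°.
Leg 3: +78.64° → -176.00°, shortest Δλ = 105.36° (east) — crosses 180°.
Leg 4: -176.00° → -134.68°, shortest Δλ = 41.32° (east) — does not cross 180°.
Leg 5: -134.68° → -58.17°, shortest Δλ = 76.51° (east) — does not cross 180°.
Leg 6: -58.17° → +153.79°, shortest Δλ = -148.04° (west) — crosses 180°.
Total crossings: 2.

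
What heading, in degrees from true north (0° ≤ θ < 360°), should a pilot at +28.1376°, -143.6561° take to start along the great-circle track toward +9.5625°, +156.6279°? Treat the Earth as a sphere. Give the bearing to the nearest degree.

264°

Δλ = 156.6279 − -143.6561 = 300.2840°; wrapped into (−180°, 180°]: -59.7160°.
θ = atan2( sin Δλ · cos φ₂ , cos φ₁ · sin φ₂ − sin φ₁ · cos φ₂ · cos Δλ )
  = atan2(-0.85154, -0.08802) = -95.902° → normalised to [0°, 360°): 264.098°.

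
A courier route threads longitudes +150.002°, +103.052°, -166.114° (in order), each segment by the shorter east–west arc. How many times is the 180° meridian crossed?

1

Leg 1: +150.002° → +103.052°, shortest Δλ = -46.95° (west) — does not cross 180°.
Leg 2: +103.052° → -166.114°, shortest Δλ = 90.834° (east) — crosses 180°.
Total crossings: 1.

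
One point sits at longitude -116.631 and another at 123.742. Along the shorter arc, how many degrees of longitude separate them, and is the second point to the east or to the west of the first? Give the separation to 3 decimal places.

Raw difference: 123.742 − -116.631 = 240.373°.
Normalise into (−180°, 180°]: 240.373° − 360° = -119.627°.
Negative ⇒ the second point lies to the west; separation 119.627°.

119.627° west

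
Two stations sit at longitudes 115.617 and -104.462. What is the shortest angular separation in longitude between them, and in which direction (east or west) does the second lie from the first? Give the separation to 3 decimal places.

Raw difference: -104.462 − 115.617 = -220.079°.
Normalise into (−180°, 180°]: -220.079° + 360° = 139.921°.
Positive ⇒ the second point lies to the east; separation 139.921°.

139.921° east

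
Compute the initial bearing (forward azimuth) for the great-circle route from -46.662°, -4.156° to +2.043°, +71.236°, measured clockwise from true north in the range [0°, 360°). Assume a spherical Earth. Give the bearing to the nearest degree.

78°

Δλ = 71.236 − -4.156 = 75.392°.
θ = atan2( sin Δλ · cos φ₂ , cos φ₁ · sin φ₂ − sin φ₁ · cos φ₂ · cos Δλ )
  = atan2(0.96706, 0.20778) = 77.874° → normalised to [0°, 360°): 77.874°.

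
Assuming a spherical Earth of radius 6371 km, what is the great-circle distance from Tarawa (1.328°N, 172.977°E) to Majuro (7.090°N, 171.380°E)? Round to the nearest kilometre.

665 km

Δλ = 171.380 − 172.977 = -1.597°.
Δφ = 7.090 − 1.328 = 5.762°.
a = sin²(Δφ/2) + cos φ₁ · cos φ₂ · sin²(Δλ/2) = 0.002719.
c = 2·atan2(√a, √(1−a)) = 0.10433 rad → d = 6371·c ≈ 664.71 km.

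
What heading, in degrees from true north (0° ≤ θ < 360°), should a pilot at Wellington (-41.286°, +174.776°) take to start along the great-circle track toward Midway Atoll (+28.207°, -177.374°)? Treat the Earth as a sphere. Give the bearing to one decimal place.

Δλ = -177.374 − 174.776 = -352.150°; wrapped into (−180°, 180°]: 7.850°.
θ = atan2( sin Δλ · cos φ₂ , cos φ₁ · sin φ₂ − sin φ₁ · cos φ₂ · cos Δλ )
  = atan2(0.12036, 0.93118) = 7.365° → normalised to [0°, 360°): 7.365°.

7.4°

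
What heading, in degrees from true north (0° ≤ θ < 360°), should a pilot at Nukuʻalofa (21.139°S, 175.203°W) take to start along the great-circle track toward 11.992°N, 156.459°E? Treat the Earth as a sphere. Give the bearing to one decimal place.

Δλ = 156.459 − -175.203 = 331.662°; wrapped into (−180°, 180°]: -28.338°.
θ = atan2( sin Δλ · cos φ₂ , cos φ₁ · sin φ₂ − sin φ₁ · cos φ₂ · cos Δλ )
  = atan2(-0.46431, 0.50428) = -42.637° → normalised to [0°, 360°): 317.363°.

317.4°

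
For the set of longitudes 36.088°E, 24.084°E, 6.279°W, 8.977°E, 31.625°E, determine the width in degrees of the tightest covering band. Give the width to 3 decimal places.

Sort the longitudes: -6.279°, +8.977°, +24.084°, +31.625°, +36.088°.
Eastward gaps between consecutive values (wrapping around): 15.256°, 15.107°, 7.541°, 4.463°, 317.633°.
Largest gap = 317.633° ⇒ minimal covering band is its complement: 360° − 317.633° = 42.367°.
Band runs from -6.279° eastward to +36.088°.

42.367°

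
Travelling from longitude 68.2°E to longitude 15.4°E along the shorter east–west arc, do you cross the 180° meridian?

Signed shortest Δλ = ((15.4 − 68.2 + 180) mod 360) − 180 = -52.8°.
Going west by 52.8° from +68.2° reaches +15.4° without touching 180°.

No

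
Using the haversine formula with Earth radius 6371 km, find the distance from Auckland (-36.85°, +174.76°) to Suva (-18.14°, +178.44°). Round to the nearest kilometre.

Δλ = 178.44 − 174.76 = 3.68°.
Δφ = -18.14 − -36.85 = 18.71°.
a = sin²(Δφ/2) + cos φ₁ · cos φ₂ · sin²(Δλ/2) = 0.027207.
c = 2·atan2(√a, √(1−a)) = 0.33140 rad → d = 6371·c ≈ 2111.38 km.

2111 km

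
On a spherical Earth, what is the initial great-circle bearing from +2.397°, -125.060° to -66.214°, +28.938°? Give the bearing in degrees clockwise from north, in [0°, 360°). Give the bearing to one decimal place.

Δλ = 28.938 − -125.060 = 153.998°.
θ = atan2( sin Δλ · cos φ₂ , cos φ₁ · sin φ₂ − sin φ₁ · cos φ₂ · cos Δλ )
  = atan2(0.17682, -0.89910) = 168.874° → normalised to [0°, 360°): 168.874°.

168.9°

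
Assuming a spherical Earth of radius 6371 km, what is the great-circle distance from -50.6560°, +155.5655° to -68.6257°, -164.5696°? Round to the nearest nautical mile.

Δλ = -164.5696 − 155.5655 = -320.1351°; wrapped into (−180°, 180°]: 39.8649°.
Δφ = -68.6257 − -50.6560 = -17.9697°.
a = sin²(Δφ/2) + cos φ₁ · cos φ₂ · sin²(Δλ/2) = 0.051244.
c = 2·atan2(√a, √(1−a)) = 0.45670 rad → d = 6371·c ≈ 2909.64 km ≈ 1571.08 nmi.

1571 nmi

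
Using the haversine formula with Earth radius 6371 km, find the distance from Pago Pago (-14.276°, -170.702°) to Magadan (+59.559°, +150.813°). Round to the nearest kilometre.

Δλ = 150.813 − -170.702 = 321.515°; wrapped into (−180°, 180°]: -38.485°.
Δφ = 59.559 − -14.276 = 73.835°.
a = sin²(Δφ/2) + cos φ₁ · cos φ₂ · sin²(Δλ/2) = 0.414128.
c = 2·atan2(√a, √(1−a)) = 1.39820 rad → d = 6371·c ≈ 8907.91 km.

8908 km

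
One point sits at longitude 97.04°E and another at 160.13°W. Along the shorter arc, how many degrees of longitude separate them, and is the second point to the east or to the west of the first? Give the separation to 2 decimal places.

Raw difference: -160.13 − 97.04 = -257.17°.
Normalise into (−180°, 180°]: -257.17° + 360° = 102.83°.
Positive ⇒ the second point lies to the east; separation 102.83°.

102.83° east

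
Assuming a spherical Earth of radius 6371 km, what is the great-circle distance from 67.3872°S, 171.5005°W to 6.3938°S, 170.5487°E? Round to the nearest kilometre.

6917 km

Δλ = 170.5487 − -171.5005 = 342.0492°; wrapped into (−180°, 180°]: -17.9508°.
Δφ = -6.3938 − -67.3872 = 60.9934°.
a = sin²(Δφ/2) + cos φ₁ · cos φ₂ · sin²(Δλ/2) = 0.266845.
c = 2·atan2(√a, √(1−a)) = 1.08568 rad → d = 6371·c ≈ 6916.88 km.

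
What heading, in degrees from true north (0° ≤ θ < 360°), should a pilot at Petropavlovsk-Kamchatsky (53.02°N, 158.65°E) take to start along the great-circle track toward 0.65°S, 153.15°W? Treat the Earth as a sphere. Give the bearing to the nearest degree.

126°

Δλ = -153.15 − 158.65 = -311.80°; wrapped into (−180°, 180°]: 48.20°.
θ = atan2( sin Δλ · cos φ₂ , cos φ₁ · sin φ₂ − sin φ₁ · cos φ₂ · cos Δλ )
  = atan2(0.74543, -0.53925) = 125.882° → normalised to [0°, 360°): 125.882°.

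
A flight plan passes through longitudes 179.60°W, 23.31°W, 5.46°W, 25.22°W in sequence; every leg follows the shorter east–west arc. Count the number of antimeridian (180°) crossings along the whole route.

0

Leg 1: -179.60° → -23.31°, shortest Δλ = 156.29° (east) — does not cross 180°.
Leg 2: -23.31° → -5.46°, shortest Δλ = 17.85° (east) — does not cross 180°.
Leg 3: -5.46° → -25.22°, shortest Δλ = -19.76° (west) — does not cross 180°.
Total crossings: 0.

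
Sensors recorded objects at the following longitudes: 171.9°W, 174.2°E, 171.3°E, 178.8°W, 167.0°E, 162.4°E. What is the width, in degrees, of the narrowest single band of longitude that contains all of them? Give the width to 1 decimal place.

25.7°

Sort the longitudes: -178.8°, -171.9°, +162.4°, +167.0°, +171.3°, +174.2°.
Eastward gaps between consecutive values (wrapping around): 6.9°, 334.3°, 4.6°, 4.3°, 2.9°, 7.0°.
Largest gap = 334.3° ⇒ minimal covering band is its complement: 360° − 334.3° = 25.7°.
Band runs from +162.4° eastward to -171.9°, crossing the antimeridian.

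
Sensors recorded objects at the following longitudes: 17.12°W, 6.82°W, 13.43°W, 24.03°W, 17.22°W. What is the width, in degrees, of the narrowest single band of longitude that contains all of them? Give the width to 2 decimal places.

Sort the longitudes: -24.03°, -17.22°, -17.12°, -13.43°, -6.82°.
Eastward gaps between consecutive values (wrapping around): 6.81°, 0.10°, 3.69°, 6.61°, 342.79°.
Largest gap = 342.79° ⇒ minimal covering band is its complement: 360° − 342.79° = 17.21°.
Band runs from -24.03° eastward to -6.82°.

17.21°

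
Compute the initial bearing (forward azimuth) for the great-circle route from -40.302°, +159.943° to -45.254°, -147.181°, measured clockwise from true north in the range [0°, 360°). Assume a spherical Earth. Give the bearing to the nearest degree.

Δλ = -147.181 − 159.943 = -307.124°; wrapped into (−180°, 180°]: 52.876°.
θ = atan2( sin Δλ · cos φ₂ , cos φ₁ · sin φ₂ − sin φ₁ · cos φ₂ · cos Δλ )
  = atan2(0.56129, -0.26684) = 115.427° → normalised to [0°, 360°): 115.427°.

115°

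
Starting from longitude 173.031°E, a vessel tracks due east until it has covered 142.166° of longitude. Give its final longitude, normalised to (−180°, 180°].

Start at +173.031°; shift +142.166° → +315.197°.
+315.197° lies outside (−180°, 180°]; subtract 360° → -44.803°.

44.803°W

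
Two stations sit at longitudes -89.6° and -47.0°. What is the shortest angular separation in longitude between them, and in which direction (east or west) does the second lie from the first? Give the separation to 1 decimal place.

42.6° east

Raw difference: -47.0 − -89.6 = 42.6°.
Normalise into (−180°, 180°]: 42.6° stays 42.6°.
Positive ⇒ the second point lies to the east; separation 42.6°.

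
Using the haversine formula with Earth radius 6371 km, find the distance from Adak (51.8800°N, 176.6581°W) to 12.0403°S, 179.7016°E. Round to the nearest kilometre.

7116 km

Δλ = 179.7016 − -176.6581 = 356.3597°; wrapped into (−180°, 180°]: -3.6403°.
Δφ = -12.0403 − 51.8800 = -63.9203°.
a = sin²(Δφ/2) + cos φ₁ · cos φ₂ · sin²(Δλ/2) = 0.280799.
c = 2·atan2(√a, √(1−a)) = 1.11698 rad → d = 6371·c ≈ 7116.25 km.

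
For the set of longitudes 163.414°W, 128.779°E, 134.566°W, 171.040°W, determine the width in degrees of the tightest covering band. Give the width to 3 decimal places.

Sort the longitudes: -171.040°, -163.414°, -134.566°, +128.779°.
Eastward gaps between consecutive values (wrapping around): 7.626°, 28.848°, 263.345°, 60.181°.
Largest gap = 263.345° ⇒ minimal covering band is its complement: 360° − 263.345° = 96.655°.
Band runs from +128.779° eastward to -134.566°, crossing the antimeridian.

96.655°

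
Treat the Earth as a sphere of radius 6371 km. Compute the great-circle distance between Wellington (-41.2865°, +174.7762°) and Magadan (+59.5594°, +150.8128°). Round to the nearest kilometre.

Δλ = 150.8128 − 174.7762 = -23.9634°.
Δφ = 59.5594 − -41.2865 = 100.8459°.
a = sin²(Δφ/2) + cos φ₁ · cos φ₂ · sin²(Δλ/2) = 0.610491.
c = 2·atan2(√a, √(1−a)) = 1.79362 rad → d = 6371·c ≈ 11427.14 km.

11427 km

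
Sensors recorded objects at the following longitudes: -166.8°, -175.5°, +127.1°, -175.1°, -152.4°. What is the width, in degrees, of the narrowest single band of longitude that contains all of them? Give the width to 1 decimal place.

80.5°

Sort the longitudes: -175.5°, -175.1°, -166.8°, -152.4°, +127.1°.
Eastward gaps between consecutive values (wrapping around): 0.4°, 8.3°, 14.4°, 279.5°, 57.4°.
Largest gap = 279.5° ⇒ minimal covering band is its complement: 360° − 279.5° = 80.5°.
Band runs from +127.1° eastward to -152.4°, crossing the antimeridian.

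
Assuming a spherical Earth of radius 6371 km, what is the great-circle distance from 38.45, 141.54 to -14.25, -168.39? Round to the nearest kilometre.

Δλ = -168.39 − 141.54 = -309.93°; wrapped into (−180°, 180°]: 50.07°.
Δφ = -14.25 − 38.45 = -52.70°.
a = sin²(Δφ/2) + cos φ₁ · cos φ₂ · sin²(Δλ/2) = 0.332933.
c = 2·atan2(√a, √(1−a)) = 1.23011 rad → d = 6371·c ≈ 7837.03 km.

7837 km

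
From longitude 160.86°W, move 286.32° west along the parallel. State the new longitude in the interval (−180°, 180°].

87.18°W

Start at -160.86°; shift −286.32° → -447.18°.
-447.18° lies outside (−180°, 180°]; add 360° → -87.18°.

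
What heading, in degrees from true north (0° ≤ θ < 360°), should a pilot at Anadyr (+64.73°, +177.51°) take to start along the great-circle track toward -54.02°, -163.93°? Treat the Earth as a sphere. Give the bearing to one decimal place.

Δλ = -163.93 − 177.51 = -341.44°; wrapped into (−180°, 180°]: 18.56°.
θ = atan2( sin Δλ · cos φ₂ , cos φ₁ · sin φ₂ − sin φ₁ · cos φ₂ · cos Δλ )
  = atan2(0.18700, -0.84910) = 167.580° → normalised to [0°, 360°): 167.580°.

167.6°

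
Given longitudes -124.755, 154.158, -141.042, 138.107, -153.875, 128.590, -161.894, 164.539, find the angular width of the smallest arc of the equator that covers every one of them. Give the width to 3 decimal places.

106.655°

Sort the longitudes: -161.894°, -153.875°, -141.042°, -124.755°, +128.590°, +138.107°, +154.158°, +164.539°.
Eastward gaps between consecutive values (wrapping around): 8.019°, 12.833°, 16.287°, 253.345°, 9.517°, 16.051°, 10.381°, 33.567°.
Largest gap = 253.345° ⇒ minimal covering band is its complement: 360° − 253.345° = 106.655°.
Band runs from +128.590° eastward to -124.755°, crossing the antimeridian.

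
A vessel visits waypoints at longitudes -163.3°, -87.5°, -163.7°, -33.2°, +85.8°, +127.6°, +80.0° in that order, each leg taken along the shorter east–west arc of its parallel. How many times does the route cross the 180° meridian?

0

Leg 1: -163.3° → -87.5°, shortest Δλ = 75.8° (east) — does not cross 180°.
Leg 2: -87.5° → -163.7°, shortest Δλ = -76.2° (west) — does not cross 180°.
Leg 3: -163.7° → -33.2°, shortest Δλ = 130.5° (east) — does not cross 180°.
Leg 4: -33.2° → +85.8°, shortest Δλ = 119.0° (east) — does not cross 180°.
Leg 5: +85.8° → +127.6°, shortest Δλ = 41.8° (east) — does not cross 180°.
Leg 6: +127.6° → +80.0°, shortest Δλ = -47.6° (west) — does not cross 180°.
Total crossings: 0.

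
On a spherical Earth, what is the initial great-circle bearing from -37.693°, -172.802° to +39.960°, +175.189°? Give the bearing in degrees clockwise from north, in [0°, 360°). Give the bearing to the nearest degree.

351°

Δλ = 175.189 − -172.802 = 347.991°; wrapped into (−180°, 180°]: -12.009°.
θ = atan2( sin Δλ · cos φ₂ , cos φ₁ · sin φ₂ − sin φ₁ · cos φ₂ · cos Δλ )
  = atan2(-0.15948, 0.96661) = -9.369° → normalised to [0°, 360°): 350.631°.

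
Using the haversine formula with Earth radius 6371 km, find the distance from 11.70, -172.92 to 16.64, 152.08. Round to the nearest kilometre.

Δλ = 152.08 − -172.92 = 325.00°; wrapped into (−180°, 180°]: -35.00°.
Δφ = 16.64 − 11.70 = 4.94°.
a = sin²(Δφ/2) + cos φ₁ · cos φ₂ · sin²(Δλ/2) = 0.086694.
c = 2·atan2(√a, √(1−a)) = 0.59774 rad → d = 6371·c ≈ 3808.19 km.

3808 km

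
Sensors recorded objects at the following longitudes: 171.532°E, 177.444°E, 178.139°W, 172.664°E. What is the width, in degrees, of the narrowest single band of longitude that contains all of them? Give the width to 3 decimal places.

Sort the longitudes: -178.139°, +171.532°, +172.664°, +177.444°.
Eastward gaps between consecutive values (wrapping around): 349.671°, 1.132°, 4.780°, 4.417°.
Largest gap = 349.671° ⇒ minimal covering band is its complement: 360° − 349.671° = 10.329°.
Band runs from +171.532° eastward to -178.139°, crossing the antimeridian.

10.329°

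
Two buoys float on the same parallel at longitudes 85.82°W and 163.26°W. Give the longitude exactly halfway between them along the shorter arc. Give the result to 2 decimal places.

Signed shortest Δλ from -85.82° to -163.26° is -77.44°.
Midpoint longitude = -85.82° + (-77.44°)/2 = -85.82° − 38.72° = -124.54°.

124.54°W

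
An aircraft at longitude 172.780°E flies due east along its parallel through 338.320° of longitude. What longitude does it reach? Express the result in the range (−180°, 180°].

151.100°E

Start at +172.780°; shift +338.320° → +511.100°.
+511.100° lies outside (−180°, 180°]; subtract 360° → +151.100°.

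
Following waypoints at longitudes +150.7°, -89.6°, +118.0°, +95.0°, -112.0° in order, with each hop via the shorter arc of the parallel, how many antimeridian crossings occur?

Leg 1: +150.7° → -89.6°, shortest Δλ = 119.7° (east) — crosses 180°.
Leg 2: -89.6° → +118.0°, shortest Δλ = -152.4° (west) — crosses 180°.
Leg 3: +118.0° → +95.0°, shortest Δλ = -23.0° (west) — does not cross 180°.
Leg 4: +95.0° → -112.0°, shortest Δλ = 153.0° (east) — crosses 180°.
Total crossings: 3.

3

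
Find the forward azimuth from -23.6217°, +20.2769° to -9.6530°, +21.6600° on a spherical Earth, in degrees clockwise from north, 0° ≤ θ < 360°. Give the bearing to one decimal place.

Δλ = 21.6600 − 20.2769 = 1.3831°.
θ = atan2( sin Δλ · cos φ₂ , cos φ₁ · sin φ₂ − sin φ₁ · cos φ₂ · cos Δλ )
  = atan2(0.02380, 0.24128) = 5.632° → normalised to [0°, 360°): 5.632°.

5.6°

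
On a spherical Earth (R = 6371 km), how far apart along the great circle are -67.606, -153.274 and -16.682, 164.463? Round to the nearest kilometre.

Δλ = 164.463 − -153.274 = 317.737°; wrapped into (−180°, 180°]: -42.263°.
Δφ = -16.682 − -67.606 = 50.924°.
a = sin²(Δφ/2) + cos φ₁ · cos φ₂ · sin²(Δλ/2) = 0.232255.
c = 2·atan2(√a, √(1−a)) = 1.00571 rad → d = 6371·c ≈ 6407.37 km.

6407 km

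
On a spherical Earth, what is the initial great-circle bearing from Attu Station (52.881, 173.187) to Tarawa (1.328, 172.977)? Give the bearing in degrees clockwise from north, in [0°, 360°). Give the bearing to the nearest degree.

180°

Δλ = 172.977 − 173.187 = -0.210°.
θ = atan2( sin Δλ · cos φ₂ , cos φ₁ · sin φ₂ − sin φ₁ · cos φ₂ · cos Δλ )
  = atan2(-0.00366, -0.78318) = -179.732° → normalised to [0°, 360°): 180.268°.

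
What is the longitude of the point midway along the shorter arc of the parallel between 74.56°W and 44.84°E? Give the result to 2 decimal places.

Signed shortest Δλ from -74.56° to +44.84° is +119.40°.
Midpoint longitude = -74.56° + (+119.40°)/2 = -74.56° + 59.70° = -14.86°.

14.86°W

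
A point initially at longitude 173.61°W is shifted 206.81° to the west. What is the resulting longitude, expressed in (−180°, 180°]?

20.42°W

Start at -173.61°; shift −206.81° → -380.42°.
-380.42° lies outside (−180°, 180°]; add 360° → -20.42°.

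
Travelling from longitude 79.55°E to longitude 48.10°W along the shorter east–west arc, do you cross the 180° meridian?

No

Signed shortest Δλ = ((-48.10 − 79.55 + 180) mod 360) − 180 = -127.65°.
Going west by 127.65° from +79.55° reaches -48.10° without touching 180°.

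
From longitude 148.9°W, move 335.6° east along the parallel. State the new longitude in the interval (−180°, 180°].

Start at -148.9°; shift +335.6° → +186.7°.
+186.7° lies outside (−180°, 180°]; subtract 360° → -173.3°.

173.3°W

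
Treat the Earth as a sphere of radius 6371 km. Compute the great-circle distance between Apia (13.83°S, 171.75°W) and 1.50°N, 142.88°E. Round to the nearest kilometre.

Δλ = 142.88 − -171.75 = 314.63°; wrapped into (−180°, 180°]: -45.37°.
Δφ = 1.50 − -13.83 = 15.33°.
a = sin²(Δφ/2) + cos φ₁ · cos φ₂ · sin²(Δλ/2) = 0.162166.
c = 2·atan2(√a, √(1−a)) = 0.82893 rad → d = 6371·c ≈ 5281.09 km.

5281 km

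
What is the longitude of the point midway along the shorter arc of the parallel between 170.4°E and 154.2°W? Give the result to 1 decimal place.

171.9°W

Signed shortest Δλ from +170.4° to -154.2° is +35.4°.
Midpoint longitude = +170.4° + (+35.4°)/2 = +170.4° + 17.7° = +188.1°.
Normalise into (−180°, 180°]: -171.9°.
(The naïve average (+170.4 + -154.2)/2 = 8.1° is on the wrong side of the globe.)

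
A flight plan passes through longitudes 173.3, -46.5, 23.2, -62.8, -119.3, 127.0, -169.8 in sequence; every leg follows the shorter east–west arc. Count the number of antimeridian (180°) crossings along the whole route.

3

Leg 1: +173.3° → -46.5°, shortest Δλ = 140.2° (east) — crosses 180°.
Leg 2: -46.5° → +23.2°, shortest Δλ = 69.7° (east) — does not cross 180°.
Leg 3: +23.2° → -62.8°, shortest Δλ = -86.0° (west) — does not cross 180°.
Leg 4: -62.8° → -119.3°, shortest Δλ = -56.5° (west) — does not cross 180°.
Leg 5: -119.3° → +127.0°, shortest Δλ = -113.7° (west) — crosses 180°.
Leg 6: +127.0° → -169.8°, shortest Δλ = 63.2° (east) — crosses 180°.
Total crossings: 3.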